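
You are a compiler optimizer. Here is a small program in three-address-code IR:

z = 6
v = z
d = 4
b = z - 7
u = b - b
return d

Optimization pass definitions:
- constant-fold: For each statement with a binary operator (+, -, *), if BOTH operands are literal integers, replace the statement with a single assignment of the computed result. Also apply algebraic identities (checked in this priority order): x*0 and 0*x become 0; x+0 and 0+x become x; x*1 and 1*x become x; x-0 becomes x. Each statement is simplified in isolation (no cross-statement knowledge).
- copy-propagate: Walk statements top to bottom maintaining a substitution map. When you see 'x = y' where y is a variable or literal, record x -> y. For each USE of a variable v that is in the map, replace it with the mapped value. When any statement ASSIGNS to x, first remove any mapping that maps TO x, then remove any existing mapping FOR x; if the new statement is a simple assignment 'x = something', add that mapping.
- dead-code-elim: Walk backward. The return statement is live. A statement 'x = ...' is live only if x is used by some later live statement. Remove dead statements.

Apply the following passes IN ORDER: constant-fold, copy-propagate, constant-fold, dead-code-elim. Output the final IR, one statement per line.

Initial IR:
  z = 6
  v = z
  d = 4
  b = z - 7
  u = b - b
  return d
After constant-fold (6 stmts):
  z = 6
  v = z
  d = 4
  b = z - 7
  u = b - b
  return d
After copy-propagate (6 stmts):
  z = 6
  v = 6
  d = 4
  b = 6 - 7
  u = b - b
  return 4
After constant-fold (6 stmts):
  z = 6
  v = 6
  d = 4
  b = -1
  u = b - b
  return 4
After dead-code-elim (1 stmts):
  return 4

Answer: return 4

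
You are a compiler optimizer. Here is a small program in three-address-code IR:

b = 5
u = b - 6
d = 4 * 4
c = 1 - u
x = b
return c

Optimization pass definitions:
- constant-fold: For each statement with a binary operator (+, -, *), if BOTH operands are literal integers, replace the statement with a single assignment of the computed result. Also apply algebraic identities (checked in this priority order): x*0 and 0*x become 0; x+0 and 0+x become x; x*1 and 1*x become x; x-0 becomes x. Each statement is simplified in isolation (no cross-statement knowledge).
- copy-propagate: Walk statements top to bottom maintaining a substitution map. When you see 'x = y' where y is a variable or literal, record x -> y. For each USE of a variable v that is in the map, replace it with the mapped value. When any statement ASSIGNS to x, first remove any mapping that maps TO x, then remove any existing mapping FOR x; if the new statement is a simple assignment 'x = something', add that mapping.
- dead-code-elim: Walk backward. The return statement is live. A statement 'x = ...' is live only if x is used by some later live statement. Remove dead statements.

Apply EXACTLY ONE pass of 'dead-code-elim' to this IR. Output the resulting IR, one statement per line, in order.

Answer: b = 5
u = b - 6
c = 1 - u
return c

Derivation:
Applying dead-code-elim statement-by-statement:
  [6] return c  -> KEEP (return); live=['c']
  [5] x = b  -> DEAD (x not live)
  [4] c = 1 - u  -> KEEP; live=['u']
  [3] d = 4 * 4  -> DEAD (d not live)
  [2] u = b - 6  -> KEEP; live=['b']
  [1] b = 5  -> KEEP; live=[]
Result (4 stmts):
  b = 5
  u = b - 6
  c = 1 - u
  return c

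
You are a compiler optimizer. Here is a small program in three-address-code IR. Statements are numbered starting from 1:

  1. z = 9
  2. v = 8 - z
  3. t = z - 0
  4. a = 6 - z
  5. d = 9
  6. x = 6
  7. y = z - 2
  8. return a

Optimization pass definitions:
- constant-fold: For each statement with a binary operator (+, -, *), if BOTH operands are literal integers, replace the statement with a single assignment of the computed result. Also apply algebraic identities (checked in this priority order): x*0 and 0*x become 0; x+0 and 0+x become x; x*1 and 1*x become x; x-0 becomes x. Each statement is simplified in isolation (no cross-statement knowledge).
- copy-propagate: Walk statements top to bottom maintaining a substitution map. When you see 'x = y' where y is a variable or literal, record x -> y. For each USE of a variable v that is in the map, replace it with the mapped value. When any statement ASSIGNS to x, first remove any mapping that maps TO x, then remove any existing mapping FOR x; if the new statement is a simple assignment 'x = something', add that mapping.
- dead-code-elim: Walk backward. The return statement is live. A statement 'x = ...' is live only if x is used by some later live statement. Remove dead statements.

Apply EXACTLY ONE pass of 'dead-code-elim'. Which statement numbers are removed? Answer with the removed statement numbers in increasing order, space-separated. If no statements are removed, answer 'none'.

Backward liveness scan:
Stmt 1 'z = 9': KEEP (z is live); live-in = []
Stmt 2 'v = 8 - z': DEAD (v not in live set ['z'])
Stmt 3 't = z - 0': DEAD (t not in live set ['z'])
Stmt 4 'a = 6 - z': KEEP (a is live); live-in = ['z']
Stmt 5 'd = 9': DEAD (d not in live set ['a'])
Stmt 6 'x = 6': DEAD (x not in live set ['a'])
Stmt 7 'y = z - 2': DEAD (y not in live set ['a'])
Stmt 8 'return a': KEEP (return); live-in = ['a']
Removed statement numbers: [2, 3, 5, 6, 7]
Surviving IR:
  z = 9
  a = 6 - z
  return a

Answer: 2 3 5 6 7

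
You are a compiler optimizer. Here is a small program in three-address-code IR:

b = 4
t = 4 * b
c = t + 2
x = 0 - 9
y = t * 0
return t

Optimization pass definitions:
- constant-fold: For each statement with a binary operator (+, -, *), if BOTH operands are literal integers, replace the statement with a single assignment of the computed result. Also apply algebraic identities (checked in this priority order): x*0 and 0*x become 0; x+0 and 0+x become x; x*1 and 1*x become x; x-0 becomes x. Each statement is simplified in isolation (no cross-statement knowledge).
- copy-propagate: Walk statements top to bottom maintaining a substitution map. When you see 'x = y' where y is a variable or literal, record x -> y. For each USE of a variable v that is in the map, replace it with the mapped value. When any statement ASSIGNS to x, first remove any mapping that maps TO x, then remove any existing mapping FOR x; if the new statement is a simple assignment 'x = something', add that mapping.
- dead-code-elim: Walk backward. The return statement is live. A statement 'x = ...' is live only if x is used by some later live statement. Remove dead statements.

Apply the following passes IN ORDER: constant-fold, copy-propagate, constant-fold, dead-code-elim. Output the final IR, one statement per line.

Initial IR:
  b = 4
  t = 4 * b
  c = t + 2
  x = 0 - 9
  y = t * 0
  return t
After constant-fold (6 stmts):
  b = 4
  t = 4 * b
  c = t + 2
  x = -9
  y = 0
  return t
After copy-propagate (6 stmts):
  b = 4
  t = 4 * 4
  c = t + 2
  x = -9
  y = 0
  return t
After constant-fold (6 stmts):
  b = 4
  t = 16
  c = t + 2
  x = -9
  y = 0
  return t
After dead-code-elim (2 stmts):
  t = 16
  return t

Answer: t = 16
return t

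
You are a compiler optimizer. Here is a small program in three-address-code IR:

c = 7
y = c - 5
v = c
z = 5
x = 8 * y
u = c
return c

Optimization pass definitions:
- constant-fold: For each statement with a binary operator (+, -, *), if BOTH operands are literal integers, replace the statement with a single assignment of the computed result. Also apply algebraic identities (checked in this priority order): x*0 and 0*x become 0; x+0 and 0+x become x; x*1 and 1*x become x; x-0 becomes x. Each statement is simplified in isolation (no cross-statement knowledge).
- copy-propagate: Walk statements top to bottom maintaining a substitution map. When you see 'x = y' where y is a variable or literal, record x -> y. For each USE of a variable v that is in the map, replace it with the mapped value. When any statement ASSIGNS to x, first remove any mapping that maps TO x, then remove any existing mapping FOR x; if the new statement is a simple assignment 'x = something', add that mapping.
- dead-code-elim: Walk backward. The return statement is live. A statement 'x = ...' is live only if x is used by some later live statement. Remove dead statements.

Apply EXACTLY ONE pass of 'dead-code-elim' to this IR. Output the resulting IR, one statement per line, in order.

Applying dead-code-elim statement-by-statement:
  [7] return c  -> KEEP (return); live=['c']
  [6] u = c  -> DEAD (u not live)
  [5] x = 8 * y  -> DEAD (x not live)
  [4] z = 5  -> DEAD (z not live)
  [3] v = c  -> DEAD (v not live)
  [2] y = c - 5  -> DEAD (y not live)
  [1] c = 7  -> KEEP; live=[]
Result (2 stmts):
  c = 7
  return c

Answer: c = 7
return c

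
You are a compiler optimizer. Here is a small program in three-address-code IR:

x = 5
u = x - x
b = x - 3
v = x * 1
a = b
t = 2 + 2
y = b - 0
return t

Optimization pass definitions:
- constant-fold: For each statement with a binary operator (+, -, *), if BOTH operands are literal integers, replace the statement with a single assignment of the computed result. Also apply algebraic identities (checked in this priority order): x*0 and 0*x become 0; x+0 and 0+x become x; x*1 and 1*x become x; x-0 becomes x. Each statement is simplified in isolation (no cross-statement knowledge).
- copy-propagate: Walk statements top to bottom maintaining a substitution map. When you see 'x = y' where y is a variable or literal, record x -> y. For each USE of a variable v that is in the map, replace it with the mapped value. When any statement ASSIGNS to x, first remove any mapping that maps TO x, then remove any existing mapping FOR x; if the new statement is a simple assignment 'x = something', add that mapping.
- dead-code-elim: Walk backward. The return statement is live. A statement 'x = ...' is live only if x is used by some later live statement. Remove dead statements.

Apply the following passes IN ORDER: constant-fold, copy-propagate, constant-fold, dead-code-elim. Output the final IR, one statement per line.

Answer: return 4

Derivation:
Initial IR:
  x = 5
  u = x - x
  b = x - 3
  v = x * 1
  a = b
  t = 2 + 2
  y = b - 0
  return t
After constant-fold (8 stmts):
  x = 5
  u = x - x
  b = x - 3
  v = x
  a = b
  t = 4
  y = b
  return t
After copy-propagate (8 stmts):
  x = 5
  u = 5 - 5
  b = 5 - 3
  v = 5
  a = b
  t = 4
  y = b
  return 4
After constant-fold (8 stmts):
  x = 5
  u = 0
  b = 2
  v = 5
  a = b
  t = 4
  y = b
  return 4
After dead-code-elim (1 stmts):
  return 4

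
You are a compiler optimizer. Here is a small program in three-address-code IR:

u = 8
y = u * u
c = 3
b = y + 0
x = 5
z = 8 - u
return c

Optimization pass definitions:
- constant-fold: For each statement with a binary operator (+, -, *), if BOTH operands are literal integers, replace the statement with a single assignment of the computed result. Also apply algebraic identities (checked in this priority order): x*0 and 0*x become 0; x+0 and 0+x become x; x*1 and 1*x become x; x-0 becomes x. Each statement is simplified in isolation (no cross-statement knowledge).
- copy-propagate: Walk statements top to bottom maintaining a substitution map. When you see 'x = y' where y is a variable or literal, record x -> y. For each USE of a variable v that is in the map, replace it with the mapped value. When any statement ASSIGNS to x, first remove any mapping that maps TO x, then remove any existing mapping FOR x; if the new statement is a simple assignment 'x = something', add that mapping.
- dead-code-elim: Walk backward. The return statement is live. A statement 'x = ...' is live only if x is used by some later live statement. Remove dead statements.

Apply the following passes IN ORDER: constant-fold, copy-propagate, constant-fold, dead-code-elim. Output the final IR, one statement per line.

Initial IR:
  u = 8
  y = u * u
  c = 3
  b = y + 0
  x = 5
  z = 8 - u
  return c
After constant-fold (7 stmts):
  u = 8
  y = u * u
  c = 3
  b = y
  x = 5
  z = 8 - u
  return c
After copy-propagate (7 stmts):
  u = 8
  y = 8 * 8
  c = 3
  b = y
  x = 5
  z = 8 - 8
  return 3
After constant-fold (7 stmts):
  u = 8
  y = 64
  c = 3
  b = y
  x = 5
  z = 0
  return 3
After dead-code-elim (1 stmts):
  return 3

Answer: return 3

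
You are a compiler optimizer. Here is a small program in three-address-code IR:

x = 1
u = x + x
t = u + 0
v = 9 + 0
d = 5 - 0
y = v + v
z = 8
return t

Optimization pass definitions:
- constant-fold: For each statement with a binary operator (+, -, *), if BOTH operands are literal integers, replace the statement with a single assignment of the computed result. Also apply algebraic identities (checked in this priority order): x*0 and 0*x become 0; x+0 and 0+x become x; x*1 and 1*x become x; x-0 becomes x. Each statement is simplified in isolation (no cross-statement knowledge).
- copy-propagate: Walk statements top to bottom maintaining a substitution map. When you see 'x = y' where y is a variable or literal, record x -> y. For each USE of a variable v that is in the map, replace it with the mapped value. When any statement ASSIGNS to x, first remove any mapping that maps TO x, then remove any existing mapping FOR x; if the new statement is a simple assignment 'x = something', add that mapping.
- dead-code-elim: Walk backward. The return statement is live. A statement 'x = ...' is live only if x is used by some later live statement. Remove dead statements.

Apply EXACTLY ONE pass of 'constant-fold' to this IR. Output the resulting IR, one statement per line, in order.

Applying constant-fold statement-by-statement:
  [1] x = 1  (unchanged)
  [2] u = x + x  (unchanged)
  [3] t = u + 0  -> t = u
  [4] v = 9 + 0  -> v = 9
  [5] d = 5 - 0  -> d = 5
  [6] y = v + v  (unchanged)
  [7] z = 8  (unchanged)
  [8] return t  (unchanged)
Result (8 stmts):
  x = 1
  u = x + x
  t = u
  v = 9
  d = 5
  y = v + v
  z = 8
  return t

Answer: x = 1
u = x + x
t = u
v = 9
d = 5
y = v + v
z = 8
return t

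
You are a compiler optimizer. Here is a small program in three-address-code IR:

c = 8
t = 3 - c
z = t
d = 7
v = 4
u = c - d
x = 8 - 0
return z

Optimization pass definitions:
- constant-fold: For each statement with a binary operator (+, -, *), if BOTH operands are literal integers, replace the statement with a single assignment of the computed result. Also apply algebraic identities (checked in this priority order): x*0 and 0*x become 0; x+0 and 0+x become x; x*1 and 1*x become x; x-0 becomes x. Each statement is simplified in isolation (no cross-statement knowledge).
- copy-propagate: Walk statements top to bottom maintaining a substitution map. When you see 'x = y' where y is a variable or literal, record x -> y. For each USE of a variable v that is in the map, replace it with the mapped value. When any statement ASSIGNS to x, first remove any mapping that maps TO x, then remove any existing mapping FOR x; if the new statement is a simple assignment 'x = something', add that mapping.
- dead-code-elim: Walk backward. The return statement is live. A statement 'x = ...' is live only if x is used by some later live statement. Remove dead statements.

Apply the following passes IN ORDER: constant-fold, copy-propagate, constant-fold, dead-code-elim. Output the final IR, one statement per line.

Answer: t = -5
return t

Derivation:
Initial IR:
  c = 8
  t = 3 - c
  z = t
  d = 7
  v = 4
  u = c - d
  x = 8 - 0
  return z
After constant-fold (8 stmts):
  c = 8
  t = 3 - c
  z = t
  d = 7
  v = 4
  u = c - d
  x = 8
  return z
After copy-propagate (8 stmts):
  c = 8
  t = 3 - 8
  z = t
  d = 7
  v = 4
  u = 8 - 7
  x = 8
  return t
After constant-fold (8 stmts):
  c = 8
  t = -5
  z = t
  d = 7
  v = 4
  u = 1
  x = 8
  return t
After dead-code-elim (2 stmts):
  t = -5
  return t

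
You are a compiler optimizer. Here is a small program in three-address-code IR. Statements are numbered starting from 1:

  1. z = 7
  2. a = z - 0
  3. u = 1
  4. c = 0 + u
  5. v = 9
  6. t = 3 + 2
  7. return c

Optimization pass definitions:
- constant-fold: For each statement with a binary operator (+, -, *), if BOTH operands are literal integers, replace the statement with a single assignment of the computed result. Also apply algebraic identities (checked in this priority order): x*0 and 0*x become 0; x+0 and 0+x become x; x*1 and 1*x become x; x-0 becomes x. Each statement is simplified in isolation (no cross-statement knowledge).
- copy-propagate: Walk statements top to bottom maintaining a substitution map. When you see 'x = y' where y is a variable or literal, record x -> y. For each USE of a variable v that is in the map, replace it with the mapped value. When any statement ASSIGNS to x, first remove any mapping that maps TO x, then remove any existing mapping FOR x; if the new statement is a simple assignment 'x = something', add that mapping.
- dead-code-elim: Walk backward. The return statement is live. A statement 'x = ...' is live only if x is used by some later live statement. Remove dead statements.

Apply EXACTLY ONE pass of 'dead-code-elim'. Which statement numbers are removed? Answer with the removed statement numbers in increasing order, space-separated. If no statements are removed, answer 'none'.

Answer: 1 2 5 6

Derivation:
Backward liveness scan:
Stmt 1 'z = 7': DEAD (z not in live set [])
Stmt 2 'a = z - 0': DEAD (a not in live set [])
Stmt 3 'u = 1': KEEP (u is live); live-in = []
Stmt 4 'c = 0 + u': KEEP (c is live); live-in = ['u']
Stmt 5 'v = 9': DEAD (v not in live set ['c'])
Stmt 6 't = 3 + 2': DEAD (t not in live set ['c'])
Stmt 7 'return c': KEEP (return); live-in = ['c']
Removed statement numbers: [1, 2, 5, 6]
Surviving IR:
  u = 1
  c = 0 + u
  return c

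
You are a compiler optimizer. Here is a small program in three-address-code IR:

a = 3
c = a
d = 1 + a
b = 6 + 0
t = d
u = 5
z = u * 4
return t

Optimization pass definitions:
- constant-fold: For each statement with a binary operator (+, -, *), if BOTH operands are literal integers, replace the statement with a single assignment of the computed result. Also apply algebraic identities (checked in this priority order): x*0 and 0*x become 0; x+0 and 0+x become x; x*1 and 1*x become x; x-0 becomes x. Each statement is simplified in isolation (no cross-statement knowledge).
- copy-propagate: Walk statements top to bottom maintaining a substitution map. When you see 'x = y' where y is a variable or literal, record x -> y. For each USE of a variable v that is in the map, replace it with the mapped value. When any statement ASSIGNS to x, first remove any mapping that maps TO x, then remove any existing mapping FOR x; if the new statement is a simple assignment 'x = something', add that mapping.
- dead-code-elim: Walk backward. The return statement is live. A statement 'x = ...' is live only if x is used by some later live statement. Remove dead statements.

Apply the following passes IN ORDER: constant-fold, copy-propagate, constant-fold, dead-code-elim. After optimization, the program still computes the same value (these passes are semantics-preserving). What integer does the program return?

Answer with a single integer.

Initial IR:
  a = 3
  c = a
  d = 1 + a
  b = 6 + 0
  t = d
  u = 5
  z = u * 4
  return t
After constant-fold (8 stmts):
  a = 3
  c = a
  d = 1 + a
  b = 6
  t = d
  u = 5
  z = u * 4
  return t
After copy-propagate (8 stmts):
  a = 3
  c = 3
  d = 1 + 3
  b = 6
  t = d
  u = 5
  z = 5 * 4
  return d
After constant-fold (8 stmts):
  a = 3
  c = 3
  d = 4
  b = 6
  t = d
  u = 5
  z = 20
  return d
After dead-code-elim (2 stmts):
  d = 4
  return d
Evaluate:
  a = 3  =>  a = 3
  c = a  =>  c = 3
  d = 1 + a  =>  d = 4
  b = 6 + 0  =>  b = 6
  t = d  =>  t = 4
  u = 5  =>  u = 5
  z = u * 4  =>  z = 20
  return t = 4

Answer: 4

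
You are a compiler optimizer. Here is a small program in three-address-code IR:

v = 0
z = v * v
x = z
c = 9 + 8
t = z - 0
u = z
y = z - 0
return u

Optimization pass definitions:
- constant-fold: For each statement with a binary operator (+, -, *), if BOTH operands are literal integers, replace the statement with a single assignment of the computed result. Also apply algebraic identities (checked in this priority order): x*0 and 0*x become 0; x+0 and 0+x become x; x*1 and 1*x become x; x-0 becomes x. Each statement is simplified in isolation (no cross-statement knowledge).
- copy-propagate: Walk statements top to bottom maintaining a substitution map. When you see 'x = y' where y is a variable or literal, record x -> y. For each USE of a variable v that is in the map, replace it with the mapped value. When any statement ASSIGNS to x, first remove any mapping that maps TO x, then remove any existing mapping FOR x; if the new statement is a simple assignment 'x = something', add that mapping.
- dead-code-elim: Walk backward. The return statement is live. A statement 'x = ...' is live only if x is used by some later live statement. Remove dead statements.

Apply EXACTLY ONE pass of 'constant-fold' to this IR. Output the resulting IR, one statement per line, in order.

Answer: v = 0
z = v * v
x = z
c = 17
t = z
u = z
y = z
return u

Derivation:
Applying constant-fold statement-by-statement:
  [1] v = 0  (unchanged)
  [2] z = v * v  (unchanged)
  [3] x = z  (unchanged)
  [4] c = 9 + 8  -> c = 17
  [5] t = z - 0  -> t = z
  [6] u = z  (unchanged)
  [7] y = z - 0  -> y = z
  [8] return u  (unchanged)
Result (8 stmts):
  v = 0
  z = v * v
  x = z
  c = 17
  t = z
  u = z
  y = z
  return u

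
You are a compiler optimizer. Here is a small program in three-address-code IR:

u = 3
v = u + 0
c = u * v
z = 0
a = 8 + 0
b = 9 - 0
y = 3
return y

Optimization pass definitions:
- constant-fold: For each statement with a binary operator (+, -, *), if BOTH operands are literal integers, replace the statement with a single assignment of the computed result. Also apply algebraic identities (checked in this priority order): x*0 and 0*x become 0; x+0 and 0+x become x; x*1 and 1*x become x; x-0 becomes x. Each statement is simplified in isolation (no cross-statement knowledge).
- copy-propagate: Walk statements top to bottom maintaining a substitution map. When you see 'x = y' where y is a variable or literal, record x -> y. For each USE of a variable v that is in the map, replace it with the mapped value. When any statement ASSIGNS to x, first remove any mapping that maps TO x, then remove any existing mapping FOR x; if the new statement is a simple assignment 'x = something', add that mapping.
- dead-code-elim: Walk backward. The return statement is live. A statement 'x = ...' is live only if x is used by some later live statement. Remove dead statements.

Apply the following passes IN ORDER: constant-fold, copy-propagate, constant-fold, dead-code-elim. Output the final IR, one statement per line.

Answer: return 3

Derivation:
Initial IR:
  u = 3
  v = u + 0
  c = u * v
  z = 0
  a = 8 + 0
  b = 9 - 0
  y = 3
  return y
After constant-fold (8 stmts):
  u = 3
  v = u
  c = u * v
  z = 0
  a = 8
  b = 9
  y = 3
  return y
After copy-propagate (8 stmts):
  u = 3
  v = 3
  c = 3 * 3
  z = 0
  a = 8
  b = 9
  y = 3
  return 3
After constant-fold (8 stmts):
  u = 3
  v = 3
  c = 9
  z = 0
  a = 8
  b = 9
  y = 3
  return 3
After dead-code-elim (1 stmts):
  return 3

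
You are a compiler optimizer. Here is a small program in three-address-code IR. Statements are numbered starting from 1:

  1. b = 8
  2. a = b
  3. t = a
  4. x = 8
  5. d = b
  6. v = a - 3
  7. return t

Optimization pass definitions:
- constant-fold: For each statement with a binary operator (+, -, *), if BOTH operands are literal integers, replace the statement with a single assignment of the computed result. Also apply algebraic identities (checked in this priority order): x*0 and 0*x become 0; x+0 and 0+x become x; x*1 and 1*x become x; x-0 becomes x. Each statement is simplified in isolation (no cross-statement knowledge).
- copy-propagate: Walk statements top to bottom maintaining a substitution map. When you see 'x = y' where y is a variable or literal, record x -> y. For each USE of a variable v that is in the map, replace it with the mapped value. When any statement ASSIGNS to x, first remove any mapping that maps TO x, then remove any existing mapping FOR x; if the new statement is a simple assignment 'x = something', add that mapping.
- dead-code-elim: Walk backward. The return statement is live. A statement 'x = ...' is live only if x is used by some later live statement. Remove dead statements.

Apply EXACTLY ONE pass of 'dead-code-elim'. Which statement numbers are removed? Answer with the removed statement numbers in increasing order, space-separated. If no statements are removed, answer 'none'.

Answer: 4 5 6

Derivation:
Backward liveness scan:
Stmt 1 'b = 8': KEEP (b is live); live-in = []
Stmt 2 'a = b': KEEP (a is live); live-in = ['b']
Stmt 3 't = a': KEEP (t is live); live-in = ['a']
Stmt 4 'x = 8': DEAD (x not in live set ['t'])
Stmt 5 'd = b': DEAD (d not in live set ['t'])
Stmt 6 'v = a - 3': DEAD (v not in live set ['t'])
Stmt 7 'return t': KEEP (return); live-in = ['t']
Removed statement numbers: [4, 5, 6]
Surviving IR:
  b = 8
  a = b
  t = a
  return t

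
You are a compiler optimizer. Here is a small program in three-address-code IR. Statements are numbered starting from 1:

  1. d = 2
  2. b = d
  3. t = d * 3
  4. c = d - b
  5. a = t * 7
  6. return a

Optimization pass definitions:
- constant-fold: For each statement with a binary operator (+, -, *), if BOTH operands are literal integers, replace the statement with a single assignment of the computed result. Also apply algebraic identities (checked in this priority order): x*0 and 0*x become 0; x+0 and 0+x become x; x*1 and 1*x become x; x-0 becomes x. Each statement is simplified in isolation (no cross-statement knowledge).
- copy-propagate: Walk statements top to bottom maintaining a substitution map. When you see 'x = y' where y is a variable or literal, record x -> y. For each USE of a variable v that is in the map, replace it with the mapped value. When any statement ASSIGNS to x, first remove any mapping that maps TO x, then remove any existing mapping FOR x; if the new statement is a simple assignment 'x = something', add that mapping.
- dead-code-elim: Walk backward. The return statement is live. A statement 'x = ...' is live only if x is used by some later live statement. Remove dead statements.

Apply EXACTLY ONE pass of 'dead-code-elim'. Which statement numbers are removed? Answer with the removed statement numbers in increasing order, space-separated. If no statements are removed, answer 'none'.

Answer: 2 4

Derivation:
Backward liveness scan:
Stmt 1 'd = 2': KEEP (d is live); live-in = []
Stmt 2 'b = d': DEAD (b not in live set ['d'])
Stmt 3 't = d * 3': KEEP (t is live); live-in = ['d']
Stmt 4 'c = d - b': DEAD (c not in live set ['t'])
Stmt 5 'a = t * 7': KEEP (a is live); live-in = ['t']
Stmt 6 'return a': KEEP (return); live-in = ['a']
Removed statement numbers: [2, 4]
Surviving IR:
  d = 2
  t = d * 3
  a = t * 7
  return a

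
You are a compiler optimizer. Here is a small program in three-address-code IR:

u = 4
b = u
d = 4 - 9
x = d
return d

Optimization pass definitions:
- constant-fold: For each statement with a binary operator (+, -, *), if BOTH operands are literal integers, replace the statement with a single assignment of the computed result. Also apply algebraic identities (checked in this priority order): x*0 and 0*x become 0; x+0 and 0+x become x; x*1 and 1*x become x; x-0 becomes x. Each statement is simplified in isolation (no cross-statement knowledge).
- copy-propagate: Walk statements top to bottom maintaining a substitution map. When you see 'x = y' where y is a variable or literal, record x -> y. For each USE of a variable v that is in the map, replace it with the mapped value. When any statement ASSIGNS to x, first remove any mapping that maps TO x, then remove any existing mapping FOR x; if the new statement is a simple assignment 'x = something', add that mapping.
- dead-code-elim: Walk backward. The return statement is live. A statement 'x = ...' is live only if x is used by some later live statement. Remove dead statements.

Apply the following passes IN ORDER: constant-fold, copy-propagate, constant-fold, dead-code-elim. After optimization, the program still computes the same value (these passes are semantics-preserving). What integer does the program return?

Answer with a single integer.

Answer: -5

Derivation:
Initial IR:
  u = 4
  b = u
  d = 4 - 9
  x = d
  return d
After constant-fold (5 stmts):
  u = 4
  b = u
  d = -5
  x = d
  return d
After copy-propagate (5 stmts):
  u = 4
  b = 4
  d = -5
  x = -5
  return -5
After constant-fold (5 stmts):
  u = 4
  b = 4
  d = -5
  x = -5
  return -5
After dead-code-elim (1 stmts):
  return -5
Evaluate:
  u = 4  =>  u = 4
  b = u  =>  b = 4
  d = 4 - 9  =>  d = -5
  x = d  =>  x = -5
  return d = -5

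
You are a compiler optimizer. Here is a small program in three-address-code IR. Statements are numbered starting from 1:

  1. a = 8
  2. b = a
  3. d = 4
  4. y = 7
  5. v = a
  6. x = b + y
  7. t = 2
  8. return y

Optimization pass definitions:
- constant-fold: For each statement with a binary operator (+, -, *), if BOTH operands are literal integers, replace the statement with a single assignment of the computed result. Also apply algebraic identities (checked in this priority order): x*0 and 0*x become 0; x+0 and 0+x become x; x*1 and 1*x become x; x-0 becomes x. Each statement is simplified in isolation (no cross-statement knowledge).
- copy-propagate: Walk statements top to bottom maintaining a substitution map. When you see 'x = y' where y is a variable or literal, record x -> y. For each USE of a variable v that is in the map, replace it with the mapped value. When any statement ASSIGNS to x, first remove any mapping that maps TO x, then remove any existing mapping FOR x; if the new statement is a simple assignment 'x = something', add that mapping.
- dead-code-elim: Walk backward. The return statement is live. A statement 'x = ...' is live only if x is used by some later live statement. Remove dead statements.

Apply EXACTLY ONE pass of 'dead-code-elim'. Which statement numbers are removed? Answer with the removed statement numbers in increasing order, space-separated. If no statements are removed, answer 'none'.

Answer: 1 2 3 5 6 7

Derivation:
Backward liveness scan:
Stmt 1 'a = 8': DEAD (a not in live set [])
Stmt 2 'b = a': DEAD (b not in live set [])
Stmt 3 'd = 4': DEAD (d not in live set [])
Stmt 4 'y = 7': KEEP (y is live); live-in = []
Stmt 5 'v = a': DEAD (v not in live set ['y'])
Stmt 6 'x = b + y': DEAD (x not in live set ['y'])
Stmt 7 't = 2': DEAD (t not in live set ['y'])
Stmt 8 'return y': KEEP (return); live-in = ['y']
Removed statement numbers: [1, 2, 3, 5, 6, 7]
Surviving IR:
  y = 7
  return y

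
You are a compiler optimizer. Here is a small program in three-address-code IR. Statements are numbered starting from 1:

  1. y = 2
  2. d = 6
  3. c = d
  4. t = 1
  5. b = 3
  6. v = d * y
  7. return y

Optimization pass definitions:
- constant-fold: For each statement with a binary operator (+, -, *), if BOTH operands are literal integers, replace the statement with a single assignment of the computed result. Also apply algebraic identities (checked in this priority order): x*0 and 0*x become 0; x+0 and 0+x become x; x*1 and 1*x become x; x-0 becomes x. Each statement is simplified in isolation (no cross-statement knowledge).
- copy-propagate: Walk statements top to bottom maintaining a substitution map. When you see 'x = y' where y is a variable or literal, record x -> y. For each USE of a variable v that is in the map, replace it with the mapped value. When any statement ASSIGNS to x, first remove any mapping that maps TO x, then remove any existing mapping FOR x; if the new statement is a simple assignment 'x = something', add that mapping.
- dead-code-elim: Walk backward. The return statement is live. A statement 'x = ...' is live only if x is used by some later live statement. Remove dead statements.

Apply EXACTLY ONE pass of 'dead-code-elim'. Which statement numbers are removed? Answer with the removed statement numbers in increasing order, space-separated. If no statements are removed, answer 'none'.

Backward liveness scan:
Stmt 1 'y = 2': KEEP (y is live); live-in = []
Stmt 2 'd = 6': DEAD (d not in live set ['y'])
Stmt 3 'c = d': DEAD (c not in live set ['y'])
Stmt 4 't = 1': DEAD (t not in live set ['y'])
Stmt 5 'b = 3': DEAD (b not in live set ['y'])
Stmt 6 'v = d * y': DEAD (v not in live set ['y'])
Stmt 7 'return y': KEEP (return); live-in = ['y']
Removed statement numbers: [2, 3, 4, 5, 6]
Surviving IR:
  y = 2
  return y

Answer: 2 3 4 5 6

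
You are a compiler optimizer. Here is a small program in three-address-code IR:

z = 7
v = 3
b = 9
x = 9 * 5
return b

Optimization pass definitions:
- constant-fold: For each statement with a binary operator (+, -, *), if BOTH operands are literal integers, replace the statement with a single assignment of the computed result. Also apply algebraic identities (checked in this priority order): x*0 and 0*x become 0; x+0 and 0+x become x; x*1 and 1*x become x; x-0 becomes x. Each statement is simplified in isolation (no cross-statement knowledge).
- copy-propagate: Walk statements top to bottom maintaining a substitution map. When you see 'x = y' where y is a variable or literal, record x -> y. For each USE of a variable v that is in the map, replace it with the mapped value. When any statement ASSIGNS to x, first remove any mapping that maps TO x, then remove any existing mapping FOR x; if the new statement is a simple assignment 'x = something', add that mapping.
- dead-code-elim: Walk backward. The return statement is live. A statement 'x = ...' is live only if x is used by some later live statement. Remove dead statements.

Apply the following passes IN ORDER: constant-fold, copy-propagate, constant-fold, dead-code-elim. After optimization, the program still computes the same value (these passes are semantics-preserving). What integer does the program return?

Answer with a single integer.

Answer: 9

Derivation:
Initial IR:
  z = 7
  v = 3
  b = 9
  x = 9 * 5
  return b
After constant-fold (5 stmts):
  z = 7
  v = 3
  b = 9
  x = 45
  return b
After copy-propagate (5 stmts):
  z = 7
  v = 3
  b = 9
  x = 45
  return 9
After constant-fold (5 stmts):
  z = 7
  v = 3
  b = 9
  x = 45
  return 9
After dead-code-elim (1 stmts):
  return 9
Evaluate:
  z = 7  =>  z = 7
  v = 3  =>  v = 3
  b = 9  =>  b = 9
  x = 9 * 5  =>  x = 45
  return b = 9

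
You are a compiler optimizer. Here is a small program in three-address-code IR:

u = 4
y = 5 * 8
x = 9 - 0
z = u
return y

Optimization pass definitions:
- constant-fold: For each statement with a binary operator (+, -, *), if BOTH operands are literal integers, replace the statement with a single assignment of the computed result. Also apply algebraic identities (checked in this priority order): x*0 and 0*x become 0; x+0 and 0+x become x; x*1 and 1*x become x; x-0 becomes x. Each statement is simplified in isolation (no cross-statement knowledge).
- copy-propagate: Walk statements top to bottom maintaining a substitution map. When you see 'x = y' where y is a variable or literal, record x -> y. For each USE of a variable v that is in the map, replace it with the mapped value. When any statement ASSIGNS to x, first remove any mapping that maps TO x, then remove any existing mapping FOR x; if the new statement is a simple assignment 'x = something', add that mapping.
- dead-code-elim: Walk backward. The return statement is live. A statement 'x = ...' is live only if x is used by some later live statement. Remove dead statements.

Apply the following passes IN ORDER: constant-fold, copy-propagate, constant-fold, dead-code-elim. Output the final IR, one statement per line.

Initial IR:
  u = 4
  y = 5 * 8
  x = 9 - 0
  z = u
  return y
After constant-fold (5 stmts):
  u = 4
  y = 40
  x = 9
  z = u
  return y
After copy-propagate (5 stmts):
  u = 4
  y = 40
  x = 9
  z = 4
  return 40
After constant-fold (5 stmts):
  u = 4
  y = 40
  x = 9
  z = 4
  return 40
After dead-code-elim (1 stmts):
  return 40

Answer: return 40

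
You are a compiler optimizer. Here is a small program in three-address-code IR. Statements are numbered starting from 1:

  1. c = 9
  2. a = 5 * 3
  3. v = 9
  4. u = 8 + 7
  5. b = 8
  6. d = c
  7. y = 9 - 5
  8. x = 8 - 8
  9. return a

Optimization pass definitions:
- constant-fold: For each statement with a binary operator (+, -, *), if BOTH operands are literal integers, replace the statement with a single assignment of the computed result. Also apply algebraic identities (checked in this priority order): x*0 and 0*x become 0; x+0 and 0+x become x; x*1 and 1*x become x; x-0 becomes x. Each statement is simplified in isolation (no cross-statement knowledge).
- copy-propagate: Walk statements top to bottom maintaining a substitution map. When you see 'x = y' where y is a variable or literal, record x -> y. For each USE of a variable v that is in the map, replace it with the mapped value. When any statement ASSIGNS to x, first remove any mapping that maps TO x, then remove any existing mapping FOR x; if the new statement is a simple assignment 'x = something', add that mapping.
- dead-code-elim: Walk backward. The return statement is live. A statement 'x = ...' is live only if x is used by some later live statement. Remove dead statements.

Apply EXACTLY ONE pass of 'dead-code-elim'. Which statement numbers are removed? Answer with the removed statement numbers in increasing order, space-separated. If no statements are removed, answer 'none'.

Answer: 1 3 4 5 6 7 8

Derivation:
Backward liveness scan:
Stmt 1 'c = 9': DEAD (c not in live set [])
Stmt 2 'a = 5 * 3': KEEP (a is live); live-in = []
Stmt 3 'v = 9': DEAD (v not in live set ['a'])
Stmt 4 'u = 8 + 7': DEAD (u not in live set ['a'])
Stmt 5 'b = 8': DEAD (b not in live set ['a'])
Stmt 6 'd = c': DEAD (d not in live set ['a'])
Stmt 7 'y = 9 - 5': DEAD (y not in live set ['a'])
Stmt 8 'x = 8 - 8': DEAD (x not in live set ['a'])
Stmt 9 'return a': KEEP (return); live-in = ['a']
Removed statement numbers: [1, 3, 4, 5, 6, 7, 8]
Surviving IR:
  a = 5 * 3
  return a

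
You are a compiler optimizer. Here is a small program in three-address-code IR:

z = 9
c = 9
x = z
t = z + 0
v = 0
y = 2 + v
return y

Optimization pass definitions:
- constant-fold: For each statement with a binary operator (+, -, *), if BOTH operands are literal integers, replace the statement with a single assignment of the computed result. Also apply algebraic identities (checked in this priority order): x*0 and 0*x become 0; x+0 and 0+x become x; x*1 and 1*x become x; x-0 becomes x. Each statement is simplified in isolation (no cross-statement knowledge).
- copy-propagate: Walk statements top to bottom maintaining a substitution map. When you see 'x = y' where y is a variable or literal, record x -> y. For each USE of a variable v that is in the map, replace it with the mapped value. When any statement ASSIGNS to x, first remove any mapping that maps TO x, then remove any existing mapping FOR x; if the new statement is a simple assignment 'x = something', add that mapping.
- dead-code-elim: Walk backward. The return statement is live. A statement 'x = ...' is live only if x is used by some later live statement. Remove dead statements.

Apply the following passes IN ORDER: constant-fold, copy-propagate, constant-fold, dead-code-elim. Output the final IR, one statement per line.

Initial IR:
  z = 9
  c = 9
  x = z
  t = z + 0
  v = 0
  y = 2 + v
  return y
After constant-fold (7 stmts):
  z = 9
  c = 9
  x = z
  t = z
  v = 0
  y = 2 + v
  return y
After copy-propagate (7 stmts):
  z = 9
  c = 9
  x = 9
  t = 9
  v = 0
  y = 2 + 0
  return y
After constant-fold (7 stmts):
  z = 9
  c = 9
  x = 9
  t = 9
  v = 0
  y = 2
  return y
After dead-code-elim (2 stmts):
  y = 2
  return y

Answer: y = 2
return y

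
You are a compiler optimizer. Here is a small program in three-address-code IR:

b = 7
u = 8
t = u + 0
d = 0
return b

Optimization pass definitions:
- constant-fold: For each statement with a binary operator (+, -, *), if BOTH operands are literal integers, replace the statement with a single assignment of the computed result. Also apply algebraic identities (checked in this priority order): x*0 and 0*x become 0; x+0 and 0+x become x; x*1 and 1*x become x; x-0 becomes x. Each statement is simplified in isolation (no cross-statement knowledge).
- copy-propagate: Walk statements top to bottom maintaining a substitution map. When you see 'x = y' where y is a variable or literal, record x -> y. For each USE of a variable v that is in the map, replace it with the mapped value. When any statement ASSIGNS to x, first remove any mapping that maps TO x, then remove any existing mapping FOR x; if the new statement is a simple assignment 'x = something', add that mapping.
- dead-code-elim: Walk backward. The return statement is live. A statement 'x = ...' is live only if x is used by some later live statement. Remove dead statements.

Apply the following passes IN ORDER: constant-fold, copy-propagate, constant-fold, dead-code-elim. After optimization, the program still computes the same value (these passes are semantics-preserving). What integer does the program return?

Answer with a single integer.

Answer: 7

Derivation:
Initial IR:
  b = 7
  u = 8
  t = u + 0
  d = 0
  return b
After constant-fold (5 stmts):
  b = 7
  u = 8
  t = u
  d = 0
  return b
After copy-propagate (5 stmts):
  b = 7
  u = 8
  t = 8
  d = 0
  return 7
After constant-fold (5 stmts):
  b = 7
  u = 8
  t = 8
  d = 0
  return 7
After dead-code-elim (1 stmts):
  return 7
Evaluate:
  b = 7  =>  b = 7
  u = 8  =>  u = 8
  t = u + 0  =>  t = 8
  d = 0  =>  d = 0
  return b = 7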